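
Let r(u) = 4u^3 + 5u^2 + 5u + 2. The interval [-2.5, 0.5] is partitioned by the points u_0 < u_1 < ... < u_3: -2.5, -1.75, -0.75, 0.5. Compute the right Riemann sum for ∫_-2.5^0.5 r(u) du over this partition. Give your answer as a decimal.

Subinterval widths: 0.75, 1, 1.25.
Right endpoints: -1.75, -0.75, 0.5.
r(-1.75) = -12.875, r(-0.75) = -0.625, r(0.5) = 6.25.
Sum = Σ Δu_i · r(u_i).
Sum = -2.46875.

-2.46875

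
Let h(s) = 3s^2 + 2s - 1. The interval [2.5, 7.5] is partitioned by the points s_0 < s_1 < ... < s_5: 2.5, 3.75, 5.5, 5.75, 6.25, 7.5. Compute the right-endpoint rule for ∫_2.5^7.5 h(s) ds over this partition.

557.375

Subinterval widths: 1.25, 1.75, 0.25, 0.5, 1.25.
Right endpoints: 3.75, 5.5, 5.75, 6.25, 7.5.
h(3.75) = 48.6875, h(5.5) = 100.75, h(5.75) = 109.6875, h(6.25) = 128.6875, h(7.5) = 182.75.
Sum = Σ Δs_i · h(s_i).
Sum = 557.375.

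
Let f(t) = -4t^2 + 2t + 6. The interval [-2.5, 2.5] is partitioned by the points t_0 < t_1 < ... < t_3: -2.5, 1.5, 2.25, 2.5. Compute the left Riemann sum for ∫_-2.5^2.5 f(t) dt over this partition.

Subinterval widths: 4, 0.75, 0.25.
Left endpoints: -2.5, 1.5, 2.25.
f(-2.5) = -24, f(1.5) = 0, f(2.25) = -9.75.
Sum = Σ Δt_i · f(t_i).
Sum = -98.4375.

-98.4375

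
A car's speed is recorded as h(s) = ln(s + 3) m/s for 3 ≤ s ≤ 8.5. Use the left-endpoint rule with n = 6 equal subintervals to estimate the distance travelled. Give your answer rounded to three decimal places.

Δs = (8.5 − 3)/6 = 11/12.
Left endpoints: 3, 47/12, 29/6, 5.75, 20/3, 91/12.
h(3) ≈ 1.792, h(47/12) ≈ 1.934, h(29/6) ≈ 2.058, h(5.75) ≈ 2.169, h(20/3) ≈ 2.269, h(91/12) ≈ 2.359.
Sum = Δs · [h(3) + h(47/12) + h(29/6) + ...].
Sum ≈ 11.533.

11.533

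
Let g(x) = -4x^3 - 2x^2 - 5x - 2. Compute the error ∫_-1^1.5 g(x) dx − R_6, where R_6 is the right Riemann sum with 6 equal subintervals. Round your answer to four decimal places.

7.1325

Exact integral: ∫_-1^1.5 g(x) dx ≈ -15.104167.
R_6 ≈ -22.236690.
Error ≈ -15.104167 − (-22.236690) ≈ 7.1325.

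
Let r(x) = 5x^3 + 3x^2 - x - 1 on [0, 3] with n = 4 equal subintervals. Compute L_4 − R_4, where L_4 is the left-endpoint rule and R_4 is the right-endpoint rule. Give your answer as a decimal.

-119.25

L_4 = 68.296875.
R_4 = 187.546875.
L_4 − R_4 = -119.25.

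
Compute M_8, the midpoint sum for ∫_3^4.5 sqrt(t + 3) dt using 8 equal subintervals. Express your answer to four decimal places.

3.8951

Δt = (4.5 − 3)/8 = 0.1875.
Midpoints: 3.09375, 3.28125, 3.46875, 3.65625, 3.84375, 4.03125, 4.21875, 4.40625.
f(3.09375) ≈ 2.4686, f(3.28125) ≈ 2.5062, f(3.46875) ≈ 2.5434, f(3.65625) ≈ 2.5800, f(3.84375) ≈ 2.6161, f(4.03125) ≈ 2.6517, f(4.21875) ≈ 2.6868, f(4.40625) ≈ 2.7214.
Sum = Δt · [f(3.09375) + f(3.28125) + f(3.46875) + ...].
Sum ≈ 3.8951.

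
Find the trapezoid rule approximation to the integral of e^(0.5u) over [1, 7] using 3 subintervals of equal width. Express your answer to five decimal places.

68.09254

Δu = (7 − 1)/3 = 2.
f(1) ≈ 1.64872, f(3) ≈ 4.48169, f(5) ≈ 12.18249, f(7) ≈ 33.11545.
T_3 = (Δu/2)·[f(u_0) + 2f(u_1) + 2f(u_2) + f(u_3)].
Sum ≈ 68.09254.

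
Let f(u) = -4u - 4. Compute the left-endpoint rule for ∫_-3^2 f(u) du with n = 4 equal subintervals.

2.5

Δu = (2 − (-3))/4 = 1.25.
Left endpoints: -3, -1.75, -0.5, 0.75.
f(-3) = 8, f(-1.75) = 3, f(-0.5) = -2, f(0.75) = -7.
Sum = Δu · [f(-3) + f(-1.75) + f(-0.5) + f(0.75)].
Sum = 2.5.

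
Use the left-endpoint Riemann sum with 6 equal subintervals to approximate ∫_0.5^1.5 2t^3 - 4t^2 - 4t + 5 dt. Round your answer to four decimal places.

Δt = (1.5 − 0.5)/6 = 1/6.
Left endpoints: 0.5, 2/3, 5/6, 1, 7/6, 4/3.
f(0.5) = 2.25, f(2/3) = 31/27, f(5/6) = 5/108, f(1) = -1, f(7/6) = -209/108, f(4/3) = -73/27.
Sum = Δt · [f(0.5) + f(2/3) + f(5/6) + ...].
Sum ≈ -0.3657.

-0.3657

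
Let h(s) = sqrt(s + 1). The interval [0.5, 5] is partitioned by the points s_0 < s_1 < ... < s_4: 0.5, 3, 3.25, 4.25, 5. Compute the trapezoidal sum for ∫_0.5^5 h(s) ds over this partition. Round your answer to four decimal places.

Subinterval widths: 2.5, 0.25, 1, 0.75.
h(0.5) ≈ 1.2247, h(3) ≈ 2.0000, h(3.25) ≈ 2.0616, h(4.25) ≈ 2.2913, h(5) ≈ 2.4495.
On each subinterval the trapezoid contributes (Δs_i/2)·[h(s_{i-1}) + h(s_i)].
Sum ≈ 8.4928.

8.4928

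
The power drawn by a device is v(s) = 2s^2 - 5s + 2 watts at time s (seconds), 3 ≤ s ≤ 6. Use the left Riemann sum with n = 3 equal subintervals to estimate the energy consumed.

Δs = (6 − 3)/3 = 1.
Left endpoints: 3, 4, 5.
v(3) = 5, v(4) = 14, v(5) = 27.
Sum = Δs · [v(3) + v(4) + v(5)].
Sum = 46.

46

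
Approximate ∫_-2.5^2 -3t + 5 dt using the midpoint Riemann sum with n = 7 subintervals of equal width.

25.875

Δt = (2 − (-2.5))/7 = 9/14.
Midpoints: -61/28, -43/28, -25/28, -0.25, 11/28, 29/28, 47/28.
f(-61/28) = 323/28, f(-43/28) = 269/28, f(-25/28) = 215/28, f(-0.25) = 5.75, f(11/28) = 107/28, f(29/28) = 53/28, f(47/28) = -1/28.
Sum = Δt · [f(-61/28) + f(-43/28) + f(-25/28) + ...].
Sum = 25.875.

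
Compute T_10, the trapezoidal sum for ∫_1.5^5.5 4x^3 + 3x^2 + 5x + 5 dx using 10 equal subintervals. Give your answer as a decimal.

1167.8

Δx = (5.5 − 1.5)/10 = 0.4.
f(1.5) = 32.75, f(1.9) = 52.766, f(2.3) = 81.038, f(2.7) = 119.102, f(3.1) = 168.494, f(3.5) = 230.75, f(3.9) = 307.406, f(4.3) = 399.998, f(4.7) = 510.062, f(5.1) = 639.134, f(5.5) = 788.75.
T_10 = (Δx/2)·[f(x_0) + 2f(x_1) + ... + 2f(x_{9}) + f(x_10)].
Sum = 1167.8.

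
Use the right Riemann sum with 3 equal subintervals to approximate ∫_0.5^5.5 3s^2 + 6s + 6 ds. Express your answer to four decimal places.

Δs = (5.5 − 0.5)/3 = 5/3.
Right endpoints: 13/6, 23/6, 5.5.
f(13/6) = 397/12, f(23/6) = 877/12, f(5.5) = 129.75.
Sum = Δs · [f(13/6) + f(23/6) + f(5.5)].
Sum ≈ 393.1944.

393.1944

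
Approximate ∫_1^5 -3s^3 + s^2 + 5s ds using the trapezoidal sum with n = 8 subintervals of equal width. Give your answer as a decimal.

Δs = (5 − 1)/8 = 0.5.
f(1) = 3, f(1.5) = -0.375, f(2) = -10, f(2.5) = -28.125, f(3) = -57, f(3.5) = -98.875, f(4) = -156, f(4.5) = -230.625, f(5) = -325.
T_8 = (Δs/2)·[f(s_0) + 2f(s_1) + ... + 2f(s_{7}) + f(s_8)].
Sum = -371.

-371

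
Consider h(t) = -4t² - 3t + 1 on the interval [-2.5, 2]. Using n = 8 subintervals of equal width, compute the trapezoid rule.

-24.57421875

Δt = (2 − (-2.5))/8 = 0.5625.
h(-2.5) = -16.5, h(-1.9375) = -8.203125, h(-1.375) = -2.4375, h(-0.8125) = 0.796875, h(-0.25) = 1.5, h(0.3125) = -0.328125, h(0.875) = -4.6875, h(1.4375) = -11.578125, h(2) = -21.
T_8 = (Δt/2)·[h(t_0) + 2h(t_1) + ... + 2h(t_{7}) + h(t_8)].
Sum = -24.57421875.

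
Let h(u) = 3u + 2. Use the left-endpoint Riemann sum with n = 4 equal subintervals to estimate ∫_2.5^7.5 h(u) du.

Δu = (7.5 − 2.5)/4 = 1.25.
Left endpoints: 2.5, 3.75, 5, 6.25.
h(2.5) = 9.5, h(3.75) = 13.25, h(5) = 17, h(6.25) = 20.75.
Sum = Δu · [h(2.5) + h(3.75) + h(5) + h(6.25)].
Sum = 75.625.

75.625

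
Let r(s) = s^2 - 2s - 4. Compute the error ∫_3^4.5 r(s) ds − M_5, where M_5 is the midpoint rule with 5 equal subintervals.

Exact integral: ∫_3^4.5 r(s) ds = 4.125.
M_5 = 4.11375.
Error = 4.125 − 4.11375 = 0.01125.

0.01125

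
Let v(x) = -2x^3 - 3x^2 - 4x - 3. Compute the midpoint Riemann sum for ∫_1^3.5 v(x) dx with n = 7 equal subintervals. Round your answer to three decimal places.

-145.968

Δx = (3.5 − 1)/7 = 5/14.
Midpoints: 33/28, 43/28, 53/28, 2.25, 73/28, 83/28, 93/28.
v(33/28) = -166347/10976, v(43/28) = -257517/10976, v(53/28) = -382887/10976, v(2.25) = -49.96875, v(73/28) = -760227/10976, v(83/28) = -1024197/10976, v(93/28) = -1346367/10976.
Sum = Δx · [v(33/28) + v(43/28) + v(53/28) + ...].
Sum ≈ -145.968.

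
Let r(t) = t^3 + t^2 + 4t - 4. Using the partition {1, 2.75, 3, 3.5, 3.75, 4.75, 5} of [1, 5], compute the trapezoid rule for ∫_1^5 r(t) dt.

Subinterval widths: 1.75, 0.25, 0.5, 0.25, 1, 0.25.
r(1) = 2, r(2.75) = 35.359375, r(3) = 44, r(3.5) = 65.125, r(3.75) = 77.796875, r(4.75) = 144.734375, r(5) = 166.
On each subinterval the trapezoid contributes (Δt_i/2)·[r(t_{i-1}) + r(t_i)].
Sum = 237.86328125.

237.86328125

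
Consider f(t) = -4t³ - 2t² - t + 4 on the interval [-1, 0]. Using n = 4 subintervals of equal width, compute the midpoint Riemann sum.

Δt = (0 − (-1))/4 = 0.25.
Midpoints: -0.875, -0.625, -0.375, -0.125.
f(-0.875) = 6.0234375, f(-0.625) = 4.8203125, f(-0.375) = 4.3046875, f(-0.125) = 4.1015625.
Sum = Δt · [f(-0.875) + f(-0.625) + f(-0.375) + f(-0.125)].
Sum = 4.8125.

4.8125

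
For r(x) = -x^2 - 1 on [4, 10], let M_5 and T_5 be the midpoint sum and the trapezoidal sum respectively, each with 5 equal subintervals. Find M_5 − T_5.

2.16

M_5 = -317.28.
T_5 = -319.44.
M_5 − T_5 = 2.16.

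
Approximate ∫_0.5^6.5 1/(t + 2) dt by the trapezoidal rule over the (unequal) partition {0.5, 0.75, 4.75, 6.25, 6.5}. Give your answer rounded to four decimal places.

1.3509

Subinterval widths: 0.25, 4, 1.5, 0.25.
f(0.5) = 0.4, f(0.75) = 4/11, f(4.75) = 4/27, f(6.25) = 4/33, f(6.5) = 2/17.
On each subinterval the trapezoid contributes (Δt_i/2)·[f(t_{i-1}) + f(t_i)].
Sum ≈ 1.3509.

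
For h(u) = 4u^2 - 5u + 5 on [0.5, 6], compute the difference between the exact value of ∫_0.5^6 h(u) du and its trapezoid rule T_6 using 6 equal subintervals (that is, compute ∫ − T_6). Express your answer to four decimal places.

Exact integral: ∫_0.5^6 h(u) du ≈ 225.958333.
T_6 ≈ 229.039352.
Error ≈ 225.958333 − 229.039352 ≈ -3.0810.

-3.0810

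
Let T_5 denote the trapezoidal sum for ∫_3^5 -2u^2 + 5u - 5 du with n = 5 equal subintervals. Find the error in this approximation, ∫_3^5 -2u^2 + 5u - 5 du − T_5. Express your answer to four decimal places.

0.1067

Exact integral: ∫_3^5 f(u) du ≈ -35.333333.
T_5 = -35.44.
Error ≈ -35.333333 − (-35.44) ≈ 0.1067.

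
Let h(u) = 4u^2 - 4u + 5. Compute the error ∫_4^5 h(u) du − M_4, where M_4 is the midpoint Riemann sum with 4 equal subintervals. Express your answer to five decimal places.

0.02083

Exact integral: ∫_4^5 h(u) du ≈ 68.3333333.
M_4 = 68.3125.
Error ≈ 68.3333333 − 68.3125 ≈ 0.02083.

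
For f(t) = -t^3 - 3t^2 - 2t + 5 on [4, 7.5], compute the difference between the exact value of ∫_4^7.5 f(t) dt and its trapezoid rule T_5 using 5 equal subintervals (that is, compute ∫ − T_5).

5.788125

Exact integral: ∫_4^7.5 f(t) dt = -1107.640625.
T_5 = -1113.42875.
Error = -1107.640625 − (-1113.42875) = 5.788125.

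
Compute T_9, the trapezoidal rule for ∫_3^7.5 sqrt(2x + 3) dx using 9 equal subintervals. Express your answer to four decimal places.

16.4538

Δx = (7.5 − 3)/9 = 0.5.
f(3) ≈ 3.0000, f(3.5) ≈ 3.1623, f(4) ≈ 3.3166, f(4.5) ≈ 3.4641, f(5) ≈ 3.6056, f(5.5) ≈ 3.7417, f(6) ≈ 3.8730, f(6.5) ≈ 4.0000, f(7) ≈ 4.1231, f(7.5) ≈ 4.2426.
T_9 = (Δx/2)·[f(x_0) + 2f(x_1) + ... + 2f(x_{8}) + f(x_9)].
Sum ≈ 16.4538.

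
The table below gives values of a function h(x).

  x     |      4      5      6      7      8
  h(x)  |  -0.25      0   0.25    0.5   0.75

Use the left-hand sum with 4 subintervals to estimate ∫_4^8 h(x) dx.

Δx = 1.
Sum = 1·[(-0.25) + 0 + 0.25 + 0.5] = 0.5.

0.5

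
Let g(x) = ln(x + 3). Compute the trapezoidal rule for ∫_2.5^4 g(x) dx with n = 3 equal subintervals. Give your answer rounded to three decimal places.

2.744

Δx = (4 − 2.5)/3 = 0.5.
g(2.5) ≈ 1.705, g(3) ≈ 1.792, g(3.5) ≈ 1.872, g(4) ≈ 1.946.
T_3 = (Δx/2)·[g(x_0) + 2g(x_1) + 2g(x_2) + g(x_3)].
Sum ≈ 2.744.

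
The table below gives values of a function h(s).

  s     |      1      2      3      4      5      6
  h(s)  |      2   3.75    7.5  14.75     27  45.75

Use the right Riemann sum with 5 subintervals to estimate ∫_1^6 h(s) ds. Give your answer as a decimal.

Δs = 1.
Sum = 1·[3.75 + 7.5 + 14.75 + 27 + 45.75] = 98.75.

98.75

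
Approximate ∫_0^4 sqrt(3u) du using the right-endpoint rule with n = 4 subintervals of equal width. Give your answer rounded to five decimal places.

10.64564

Δu = (4 − 0)/4 = 1.
Right endpoints: 1, 2, 3, 4.
f(1) ≈ 1.73205, f(2) ≈ 2.44949, f(3) ≈ 3.00000, f(4) ≈ 3.46410.
Sum = Δu · [f(1) + f(2) + f(3) + f(4)].
Sum ≈ 10.64564.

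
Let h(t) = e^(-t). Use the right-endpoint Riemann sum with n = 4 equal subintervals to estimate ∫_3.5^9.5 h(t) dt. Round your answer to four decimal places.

0.0130

Δt = (9.5 − 3.5)/4 = 1.5.
Right endpoints: 5, 6.5, 8, 9.5.
h(5) ≈ 0.0067, h(6.5) ≈ 0.0015, h(8) ≈ 0.0003, h(9.5) ≈ 0.0001.
Sum = Δt · [h(5) + h(6.5) + h(8) + h(9.5)].
Sum ≈ 0.0130.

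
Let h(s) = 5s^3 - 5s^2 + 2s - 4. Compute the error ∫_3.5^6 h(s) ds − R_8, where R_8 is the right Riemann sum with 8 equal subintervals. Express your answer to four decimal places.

-120.1762

Exact integral: ∫_3.5^6 h(s) ds ≈ 1157.630208.
R_8 ≈ 1277.806396.
Error ≈ 1157.630208 − 1277.806396 ≈ -120.1762.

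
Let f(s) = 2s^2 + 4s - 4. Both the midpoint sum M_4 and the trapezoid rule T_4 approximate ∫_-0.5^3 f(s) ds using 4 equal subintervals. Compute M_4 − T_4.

-1.33984375

M_4 = 21.13671875.
T_4 = 22.4765625.
M_4 − T_4 = -1.33984375.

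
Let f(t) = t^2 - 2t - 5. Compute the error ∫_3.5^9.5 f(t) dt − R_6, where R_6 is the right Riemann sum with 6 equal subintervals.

Exact integral: ∫_3.5^9.5 f(t) dt = 163.5.
R_6 = 197.5.
Error = 163.5 − 197.5 = -34.

-34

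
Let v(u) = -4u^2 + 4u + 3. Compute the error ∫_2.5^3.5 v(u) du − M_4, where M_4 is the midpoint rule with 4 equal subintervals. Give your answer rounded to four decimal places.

Exact integral: ∫_2.5^3.5 v(u) du ≈ -21.333333.
M_4 = -21.3125.
Error ≈ -21.333333 − (-21.3125) ≈ -0.0208.

-0.0208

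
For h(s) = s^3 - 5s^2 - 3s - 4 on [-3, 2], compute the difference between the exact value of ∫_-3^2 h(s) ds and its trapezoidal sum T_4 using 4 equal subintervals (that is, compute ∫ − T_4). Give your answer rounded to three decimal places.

Exact integral: ∫_-3^2 h(s) ds ≈ -87.08333.
T_4 = -95.546875.
Error ≈ -87.08333 − (-95.546875) ≈ 8.464.

8.464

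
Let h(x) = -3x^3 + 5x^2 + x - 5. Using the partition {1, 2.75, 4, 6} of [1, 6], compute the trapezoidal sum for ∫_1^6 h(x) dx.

-692.6171875

Subinterval widths: 1.75, 1.25, 2.
h(1) = -2, h(2.75) = -26.828125, h(4) = -113, h(6) = -467.
On each subinterval the trapezoid contributes (Δx_i/2)·[h(x_{i-1}) + h(x_i)].
Sum = -692.6171875.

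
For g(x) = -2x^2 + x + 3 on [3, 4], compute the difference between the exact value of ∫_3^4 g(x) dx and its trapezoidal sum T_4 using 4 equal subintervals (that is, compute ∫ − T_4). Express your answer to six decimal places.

0.020833

Exact integral: ∫_3^4 g(x) dx ≈ -18.16666667.
T_4 = -18.1875.
Error ≈ -18.16666667 − (-18.1875) ≈ 0.020833.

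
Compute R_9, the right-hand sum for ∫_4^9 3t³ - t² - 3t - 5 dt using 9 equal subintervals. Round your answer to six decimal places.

Δt = (9 − 4)/9 = 5/9.
Right endpoints: 41/9, 46/9, 17/3, 56/9, 61/9, 22/3, 71/9, 76/9, 9.
f(41/9) = 59342/243, f(46/9) = 86047/243, f(17/3) = 4426/9, f(56/9) = 160457/243, f(61/9) = 209662/243, f(22/3) = 3307/3, f(71/9) = 335822/243, f(76/9) = 414277/243, f(9) = 2074.
Sum = Δt · [f(41/9) + f(46/9) + f(17/3) + ...].
Sum ≈ 4931.316872.

4931.316872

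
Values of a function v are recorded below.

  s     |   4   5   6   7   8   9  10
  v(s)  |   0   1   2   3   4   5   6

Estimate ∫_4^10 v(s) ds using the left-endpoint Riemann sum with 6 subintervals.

15

Δs = 1.
Sum = 1·[0 + 1 + 2 + 3 + 4 + 5] = 15.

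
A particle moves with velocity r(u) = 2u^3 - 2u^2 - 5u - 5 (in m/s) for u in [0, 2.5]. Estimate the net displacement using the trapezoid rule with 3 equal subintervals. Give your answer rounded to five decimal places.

Δu = (2.5 − 0)/3 = 5/6.
r(0) = -5, r(5/6) = -1015/108, r(5/3) = -260/27, r(2.5) = 1.25.
T_3 = (Δu/2)·[r(u_0) + 2r(u_1) + 2r(u_2) + r(u_3)].
Sum ≈ -17.41898.

-17.41898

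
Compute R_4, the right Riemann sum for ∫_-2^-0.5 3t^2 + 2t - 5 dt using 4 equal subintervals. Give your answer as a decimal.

Δt = (-0.5 − (-2))/4 = 0.375.
Right endpoints: -1.625, -1.25, -0.875, -0.5.
f(-1.625) = -0.328125, f(-1.25) = -2.8125, f(-0.875) = -4.453125, f(-0.5) = -5.25.
Sum = Δt · [f(-1.625) + f(-1.25) + f(-0.875) + f(-0.5)].
Sum = -4.81640625.

-4.81640625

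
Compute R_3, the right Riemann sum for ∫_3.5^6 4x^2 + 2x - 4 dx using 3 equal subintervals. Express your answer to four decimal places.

Δx = (6 − 3.5)/3 = 5/6.
Right endpoints: 13/3, 31/6, 6.
f(13/3) = 718/9, f(31/6) = 1018/9, f(6) = 152.
Sum = Δx · [f(13/3) + f(31/6) + f(6)].
Sum ≈ 287.4074.

287.4074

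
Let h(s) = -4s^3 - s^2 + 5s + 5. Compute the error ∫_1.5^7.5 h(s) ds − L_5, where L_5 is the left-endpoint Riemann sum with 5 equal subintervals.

-939.6

Exact integral: ∫_1.5^7.5 h(s) ds = -3133.5.
L_5 = -2193.9.
Error = -3133.5 − (-2193.9) = -939.6.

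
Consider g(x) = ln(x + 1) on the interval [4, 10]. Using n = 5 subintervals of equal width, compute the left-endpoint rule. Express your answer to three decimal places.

Δx = (10 − 4)/5 = 1.2.
Left endpoints: 4, 5.2, 6.4, 7.6, 8.8.
g(4) ≈ 1.609, g(5.2) ≈ 1.825, g(6.4) ≈ 2.001, g(7.6) ≈ 2.152, g(8.8) ≈ 2.282.
Sum = Δx · [g(4) + g(5.2) + g(6.4) + g(7.6) + g(8.8)].
Sum ≈ 11.844.

11.844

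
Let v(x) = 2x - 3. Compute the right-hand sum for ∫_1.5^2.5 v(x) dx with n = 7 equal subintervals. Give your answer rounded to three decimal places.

1.143

Δx = (2.5 − 1.5)/7 = 1/7.
Right endpoints: 23/14, 25/14, 27/14, 29/14, 31/14, 33/14, 2.5.
v(23/14) = 2/7, v(25/14) = 4/7, v(27/14) = 6/7, v(29/14) = 8/7, v(31/14) = 10/7, v(33/14) = 12/7, v(2.5) = 2.
Sum = Δx · [v(23/14) + v(25/14) + v(27/14) + ...].
Sum ≈ 1.143.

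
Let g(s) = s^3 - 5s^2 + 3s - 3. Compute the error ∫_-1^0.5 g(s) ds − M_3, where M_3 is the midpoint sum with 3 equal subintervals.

Exact integral: ∫_-1^0.5 g(s) ds = -7.734375.
M_3 = -7.5546875.
Error = -7.734375 − (-7.5546875) = -0.1796875.

-0.1796875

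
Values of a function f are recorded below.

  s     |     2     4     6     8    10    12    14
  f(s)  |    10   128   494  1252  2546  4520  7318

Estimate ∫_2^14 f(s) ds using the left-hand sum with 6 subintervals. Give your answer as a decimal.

Δs = 2.
Sum = 2·[10 + 128 + 494 + 1252 + 2546 + 4520] = 17900.

17900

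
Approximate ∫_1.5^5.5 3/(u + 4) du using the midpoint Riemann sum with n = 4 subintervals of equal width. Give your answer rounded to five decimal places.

Δu = (5.5 − 1.5)/4 = 1.
Midpoints: 2, 3, 4, 5.
f(2) = 0.5, f(3) = 3/7, f(4) = 0.375, f(5) = 1/3.
Sum = Δu · [f(2) + f(3) + f(4) + f(5)].
Sum ≈ 1.63690.

1.63690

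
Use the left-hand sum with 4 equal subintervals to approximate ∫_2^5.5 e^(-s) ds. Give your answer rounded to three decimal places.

0.197

Δs = (5.5 − 2)/4 = 0.875.
Left endpoints: 2, 2.875, 3.75, 4.625.
f(2) ≈ 0.135, f(2.875) ≈ 0.056, f(3.75) ≈ 0.024, f(4.625) ≈ 0.010.
Sum = Δs · [f(2) + f(2.875) + f(3.75) + f(4.625)].
Sum ≈ 0.197.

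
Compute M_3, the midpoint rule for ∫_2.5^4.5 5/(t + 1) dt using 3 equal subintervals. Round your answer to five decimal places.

2.25547

Δt = (4.5 − 2.5)/3 = 2/3.
Midpoints: 17/6, 3.5, 25/6.
f(17/6) = 30/23, f(3.5) = 10/9, f(25/6) = 30/31.
Sum = Δt · [f(17/6) + f(3.5) + f(25/6)].
Sum ≈ 2.25547.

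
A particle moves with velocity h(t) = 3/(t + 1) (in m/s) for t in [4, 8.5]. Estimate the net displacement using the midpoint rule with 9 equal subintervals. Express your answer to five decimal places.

1.92466

Δt = (8.5 − 4)/9 = 0.5.
Midpoints: 4.25, 4.75, 5.25, 5.75, 6.25, 6.75, 7.25, 7.75, 8.25.
h(4.25) = 4/7, h(4.75) = 12/23, h(5.25) = 0.48, h(5.75) = 4/9, h(6.25) = 12/29, h(6.75) = 12/31, h(7.25) = 4/11, h(7.75) = 12/35, h(8.25) = 12/37.
Sum = Δt · [h(4.25) + h(4.75) + h(5.25) + ...].
Sum ≈ 1.92466.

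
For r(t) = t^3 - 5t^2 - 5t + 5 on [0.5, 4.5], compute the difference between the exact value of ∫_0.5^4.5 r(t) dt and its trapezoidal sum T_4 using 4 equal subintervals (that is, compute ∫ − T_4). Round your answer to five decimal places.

-1.66667

Exact integral: ∫_0.5^4.5 r(t) dt ≈ -79.1666667.
T_4 = -77.5.
Error ≈ -79.1666667 − (-77.5) ≈ -1.66667.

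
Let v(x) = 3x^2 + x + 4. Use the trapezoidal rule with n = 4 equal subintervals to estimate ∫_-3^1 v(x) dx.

42

Δx = (1 − (-3))/4 = 1.
v(-3) = 28, v(-2) = 14, v(-1) = 6, v(0) = 4, v(1) = 8.
T_4 = (Δx/2)·[v(x_0) + 2v(x_1) + 2v(x_2) + 2v(x_3) + v(x_4)].
Sum = 42.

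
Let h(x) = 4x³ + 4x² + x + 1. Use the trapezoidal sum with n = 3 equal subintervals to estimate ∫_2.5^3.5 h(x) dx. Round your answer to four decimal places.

152.0741

Δx = (3.5 − 2.5)/3 = 1/3.
h(2.5) = 91, h(17/6) = 3427/27, h(19/6) = 4625/27, h(3.5) = 225.
T_3 = (Δx/2)·[h(x_0) + 2h(x_1) + 2h(x_2) + h(x_3)].
Sum ≈ 152.0741.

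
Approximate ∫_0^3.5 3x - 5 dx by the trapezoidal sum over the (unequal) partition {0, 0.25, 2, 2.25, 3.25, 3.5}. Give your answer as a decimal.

0.875

Subinterval widths: 0.25, 1.75, 0.25, 1, 0.25.
f(0) = -5, f(0.25) = -4.25, f(2) = 1, f(2.25) = 1.75, f(3.25) = 4.75, f(3.5) = 5.5.
On each subinterval the trapezoid contributes (Δx_i/2)·[f(x_{i-1}) + f(x_i)].
Sum = 0.875.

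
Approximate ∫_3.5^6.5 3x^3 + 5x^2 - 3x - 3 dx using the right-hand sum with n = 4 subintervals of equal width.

1886.15625

Δx = (6.5 − 3.5)/4 = 0.75.
Right endpoints: 4.25, 5, 5.75, 6.5.
f(4.25) = 304.859375, f(5) = 482, f(5.75) = 715.390625, f(6.5) = 1012.625.
Sum = Δx · [f(4.25) + f(5) + f(5.75) + f(6.5)].
Sum = 1886.15625.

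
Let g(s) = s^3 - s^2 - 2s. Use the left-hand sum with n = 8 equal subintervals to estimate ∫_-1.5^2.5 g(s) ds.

Δs = (2.5 − (-1.5))/8 = 0.5.
Left endpoints: -1.5, -1, -0.5, 0, 0.5, 1, 1.5, 2.
g(-1.5) = -2.625, g(-1) = 0, g(-0.5) = 0.625, g(0) = 0, g(0.5) = -1.125, g(1) = -2, g(1.5) = -1.875, g(2) = 0.
Sum = Δs · [g(-1.5) + g(-1) + g(-0.5) + ...].
Sum = -3.5.

-3.5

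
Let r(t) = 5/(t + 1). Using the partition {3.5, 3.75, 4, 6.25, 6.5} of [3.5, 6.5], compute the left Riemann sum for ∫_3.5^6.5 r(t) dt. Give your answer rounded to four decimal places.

Subinterval widths: 0.25, 0.25, 2.25, 0.25.
Left endpoints: 3.5, 3.75, 4, 6.25.
r(3.5) = 10/9, r(3.75) = 20/19, r(4) = 1, r(6.25) = 20/29.
Sum = Σ Δt_i · r(t_i).
Sum ≈ 2.9633.

2.9633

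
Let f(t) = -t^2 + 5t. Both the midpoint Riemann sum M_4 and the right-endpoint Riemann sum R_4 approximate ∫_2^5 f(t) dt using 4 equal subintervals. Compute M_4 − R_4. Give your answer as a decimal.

M_4 = 13.640625.
R_4 = 10.96875.
M_4 − R_4 = 2.671875.

2.671875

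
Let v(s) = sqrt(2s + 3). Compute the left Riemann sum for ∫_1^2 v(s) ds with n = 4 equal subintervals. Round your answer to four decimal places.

Δs = (2 − 1)/4 = 0.25.
Left endpoints: 1, 1.25, 1.5, 1.75.
v(1) ≈ 2.2361, v(1.25) ≈ 2.3452, v(1.5) ≈ 2.4495, v(1.75) ≈ 2.5495.
Sum = Δs · [v(1) + v(1.25) + v(1.5) + v(1.75)].
Sum ≈ 2.3951.

2.3951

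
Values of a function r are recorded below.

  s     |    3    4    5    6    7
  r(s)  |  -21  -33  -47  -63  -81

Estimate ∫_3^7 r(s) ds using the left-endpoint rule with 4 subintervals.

Δs = 1.
Sum = 1·[(-21) + (-33) + (-47) + (-63)] = -164.

-164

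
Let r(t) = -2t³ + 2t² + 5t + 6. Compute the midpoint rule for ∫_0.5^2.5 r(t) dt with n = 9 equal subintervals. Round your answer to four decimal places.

Δt = (2.5 − 0.5)/9 = 2/9.
Midpoints: 11/18, 5/6, 19/18, 23/18, 1.5, 31/18, 35/18, 13/6, 43/18.
r(11/18) = 27253/2916, r(5/6) = 1123/108, r(19/18) = 32525/2916, r(23/18) = 33481/2916, r(1.5) = 11.25, r(31/18) = 30113/2916, r(35/18) = 25021/2916, r(13/6) = 635/108, r(43/18) = 6101/2916.
Sum = Δt · [r(11/18) + r(5/6) + r(19/18) + ...].
Sum ≈ 17.8909.

17.8909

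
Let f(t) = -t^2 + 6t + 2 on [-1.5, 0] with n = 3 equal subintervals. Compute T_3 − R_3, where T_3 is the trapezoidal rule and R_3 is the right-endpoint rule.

T_3 = -4.9375.
R_3 = -2.125.
T_3 − R_3 = -2.8125.

-2.8125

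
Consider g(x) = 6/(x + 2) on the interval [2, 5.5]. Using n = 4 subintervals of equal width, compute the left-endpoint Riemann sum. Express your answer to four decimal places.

Δx = (5.5 − 2)/4 = 0.875.
Left endpoints: 2, 2.875, 3.75, 4.625.
g(2) = 1.5, g(2.875) = 16/13, g(3.75) = 24/23, g(4.625) = 48/53.
Sum = Δx · [g(2) + g(2.875) + g(3.75) + g(4.625)].
Sum ≈ 4.0949.

4.0949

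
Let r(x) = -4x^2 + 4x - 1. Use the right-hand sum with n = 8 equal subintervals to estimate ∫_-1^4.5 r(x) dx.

Δx = (4.5 − (-1))/8 = 0.6875.
Right endpoints: -0.3125, 0.375, 1.0625, 1.75, 2.4375, 3.125, 3.8125, 4.5.
r(-0.3125) = -2.640625, r(0.375) = -0.0625, r(1.0625) = -1.265625, r(1.75) = -6.25, r(2.4375) = -15.015625, r(3.125) = -27.5625, r(3.8125) = -43.890625, r(4.5) = -64.
Sum = Δx · [r(-0.3125) + r(0.375) + r(1.0625) + ...].
Sum = -110.47265625.

-110.47265625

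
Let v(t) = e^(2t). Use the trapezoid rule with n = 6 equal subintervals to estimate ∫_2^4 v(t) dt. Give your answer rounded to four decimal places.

Δt = (4 − 2)/6 = 1/3.
v(2) ≈ 54.5982, v(7/3) ≈ 106.3427, v(8/3) ≈ 207.1272, v(3) ≈ 403.4288, v(10/3) ≈ 785.7720, v(11/3) ≈ 1530.4749, v(4) ≈ 2980.9580.
T_6 = (Δt/2)·[v(t_0) + 2v(t_1) + ... + 2v(t_{5}) + v(t_6)].
Sum ≈ 1516.9745.

1516.9745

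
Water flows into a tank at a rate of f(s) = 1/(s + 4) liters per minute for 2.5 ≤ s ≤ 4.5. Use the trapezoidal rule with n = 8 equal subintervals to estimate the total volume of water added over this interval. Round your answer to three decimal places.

Δs = (4.5 − 2.5)/8 = 0.25.
f(2.5) = 2/13, f(2.75) = 4/27, f(3) = 1/7, f(3.25) = 4/29, f(3.5) = 2/15, f(3.75) = 4/31, f(4) = 0.125, f(4.25) = 4/33, f(4.5) = 2/17.
T_8 = (Δs/2)·[f(s_0) + 2f(s_1) + ... + 2f(s_{7}) + f(s_8)].
Sum ≈ 0.268.

0.268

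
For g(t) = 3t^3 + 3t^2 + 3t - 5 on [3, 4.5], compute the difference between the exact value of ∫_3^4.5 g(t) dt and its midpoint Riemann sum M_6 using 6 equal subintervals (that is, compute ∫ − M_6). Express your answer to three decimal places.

Exact integral: ∫_3^4.5 g(t) dt = 320.296875.
M_6 ≈ 320.00977.
Error ≈ 320.296875 − 320.00977 ≈ 0.287.

0.287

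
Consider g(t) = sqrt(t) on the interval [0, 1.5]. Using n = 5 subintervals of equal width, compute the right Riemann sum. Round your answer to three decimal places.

Δt = (1.5 − 0)/5 = 0.3.
Right endpoints: 0.3, 0.6, 0.9, 1.2, 1.5.
g(0.3) ≈ 0.548, g(0.6) ≈ 0.775, g(0.9) ≈ 0.949, g(1.2) ≈ 1.095, g(1.5) ≈ 1.225.
Sum = Δt · [g(0.3) + g(0.6) + g(0.9) + g(1.2) + g(1.5)].
Sum ≈ 1.377.

1.377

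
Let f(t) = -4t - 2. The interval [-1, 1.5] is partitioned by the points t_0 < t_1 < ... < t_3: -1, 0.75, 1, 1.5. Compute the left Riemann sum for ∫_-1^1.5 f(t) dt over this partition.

Subinterval widths: 1.75, 0.25, 0.5.
Left endpoints: -1, 0.75, 1.
f(-1) = 2, f(0.75) = -5, f(1) = -6.
Sum = Σ Δt_i · f(t_i).
Sum = -0.75.

-0.75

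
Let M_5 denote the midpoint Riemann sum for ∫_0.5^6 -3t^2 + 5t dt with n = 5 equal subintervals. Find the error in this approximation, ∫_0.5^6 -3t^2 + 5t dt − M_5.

Exact integral: ∫_0.5^6 f(t) dt = -126.5.
M_5 = -124.83625.
Error = -126.5 − (-124.83625) = -1.66375.

-1.66375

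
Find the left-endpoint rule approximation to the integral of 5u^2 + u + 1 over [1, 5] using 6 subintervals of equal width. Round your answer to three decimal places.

Δu = (5 − 1)/6 = 2/3.
Left endpoints: 1, 5/3, 7/3, 3, 11/3, 13/3.
f(1) = 7, f(5/3) = 149/9, f(7/3) = 275/9, f(3) = 49, f(11/3) = 647/9, f(13/3) = 893/9.
Sum = Δu · [f(1) + f(5/3) + f(7/3) + ...].
Sum ≈ 182.815.

182.815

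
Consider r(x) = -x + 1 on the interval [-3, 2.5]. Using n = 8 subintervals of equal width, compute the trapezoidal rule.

6.875

Δx = (2.5 − (-3))/8 = 0.6875.
r(-3) = 4, r(-2.3125) = 3.3125, r(-1.625) = 2.625, r(-0.9375) = 1.9375, r(-0.25) = 1.25, r(0.4375) = 0.5625, r(1.125) = -0.125, r(1.8125) = -0.8125, r(2.5) = -1.5.
T_8 = (Δx/2)·[r(x_0) + 2r(x_1) + ... + 2r(x_{7}) + r(x_8)].
Sum = 6.875.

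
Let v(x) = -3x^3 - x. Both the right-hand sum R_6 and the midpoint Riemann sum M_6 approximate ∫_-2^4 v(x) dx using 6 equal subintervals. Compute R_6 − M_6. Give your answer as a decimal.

-124.5

R_6 = -306.
M_6 = -181.5.
R_6 − M_6 = -124.5.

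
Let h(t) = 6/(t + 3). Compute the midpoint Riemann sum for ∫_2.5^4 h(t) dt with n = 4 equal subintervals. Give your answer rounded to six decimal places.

Δt = (4 − 2.5)/4 = 0.375.
Midpoints: 2.6875, 3.0625, 3.4375, 3.8125.
h(2.6875) = 96/91, h(3.0625) = 96/97, h(3.4375) = 96/103, h(3.8125) = 96/109.
Sum = Δt · [h(2.6875) + h(3.0625) + h(3.4375) + h(3.8125)].
Sum ≈ 1.446528.

1.446528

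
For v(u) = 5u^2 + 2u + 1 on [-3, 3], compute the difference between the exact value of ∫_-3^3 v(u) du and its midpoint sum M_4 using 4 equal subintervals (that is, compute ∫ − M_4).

Exact integral: ∫_-3^3 v(u) du = 96.
M_4 = 90.375.
Error = 96 − 90.375 = 5.625.

5.625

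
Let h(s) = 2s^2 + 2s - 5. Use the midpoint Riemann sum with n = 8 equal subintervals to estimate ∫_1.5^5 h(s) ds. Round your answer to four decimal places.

Δs = (5 − 1.5)/8 = 0.4375.
Midpoints: 1.71875, 2.15625, 2.59375, 3.03125, 3.46875, 3.90625, 4.34375, 4.78125.
h(1.71875) = 2225/512, h(2.15625) = 4409/512, h(2.59375) = 6985/512, h(3.03125) = 9953/512, h(3.46875) = 13313/512, h(3.90625) = 17065/512, h(4.34375) = 21209/512, h(4.78125) = 25745/512.
Sum = Δs · [h(1.71875) + h(2.15625) + h(2.59375) + ...].
Sum ≈ 86.2217.

86.2217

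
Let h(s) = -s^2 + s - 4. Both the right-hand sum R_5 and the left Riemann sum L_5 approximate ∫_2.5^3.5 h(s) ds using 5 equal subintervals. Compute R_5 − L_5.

-1

R_5 = -10.59.
L_5 = -9.59.
R_5 − L_5 = -1.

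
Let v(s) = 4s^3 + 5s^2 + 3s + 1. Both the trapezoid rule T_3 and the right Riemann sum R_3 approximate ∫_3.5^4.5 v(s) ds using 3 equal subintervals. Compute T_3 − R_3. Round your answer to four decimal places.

-39.3333

T_3 ≈ 354.398148.
R_3 ≈ 393.731481.
T_3 − R_3 ≈ -39.3333.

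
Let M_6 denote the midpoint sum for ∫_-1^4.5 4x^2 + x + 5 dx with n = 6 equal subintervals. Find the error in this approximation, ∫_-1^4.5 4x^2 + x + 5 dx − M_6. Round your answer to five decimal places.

1.54051

Exact integral: ∫_-1^4.5 f(x) dx ≈ 159.9583333.
M_6 ≈ 158.4178241.
Error ≈ 159.9583333 − 158.4178241 ≈ 1.54051.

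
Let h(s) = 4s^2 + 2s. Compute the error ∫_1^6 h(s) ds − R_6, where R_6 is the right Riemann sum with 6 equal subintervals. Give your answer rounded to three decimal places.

-64.815

Exact integral: ∫_1^6 h(s) ds ≈ 321.66667.
R_6 ≈ 386.48148.
Error ≈ 321.66667 − 386.48148 ≈ -64.815.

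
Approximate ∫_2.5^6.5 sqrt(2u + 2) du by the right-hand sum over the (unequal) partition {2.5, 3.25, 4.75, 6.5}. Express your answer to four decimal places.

14.0511

Subinterval widths: 0.75, 1.5, 1.75.
Right endpoints: 3.25, 4.75, 6.5.
f(3.25) ≈ 2.9155, f(4.75) ≈ 3.3912, f(6.5) ≈ 3.8730.
Sum = Σ Δu_i · f(u_i).
Sum ≈ 14.0511.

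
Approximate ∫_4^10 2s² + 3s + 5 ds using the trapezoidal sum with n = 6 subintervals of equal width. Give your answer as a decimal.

Δs = (10 − 4)/6 = 1.
f(4) = 49, f(5) = 70, f(6) = 95, f(7) = 124, f(8) = 157, f(9) = 194, f(10) = 235.
T_6 = (Δs/2)·[f(s_0) + 2f(s_1) + ... + 2f(s_{5}) + f(s_6)].
Sum = 782.

782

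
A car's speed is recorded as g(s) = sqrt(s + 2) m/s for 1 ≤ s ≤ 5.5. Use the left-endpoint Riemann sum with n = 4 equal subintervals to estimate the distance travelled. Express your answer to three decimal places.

9.652

Δs = (5.5 − 1)/4 = 1.125.
Left endpoints: 1, 2.125, 3.25, 4.375.
g(1) ≈ 1.732, g(2.125) ≈ 2.031, g(3.25) ≈ 2.291, g(4.375) ≈ 2.525.
Sum = Δs · [g(1) + g(2.125) + g(3.25) + g(4.375)].
Sum ≈ 9.652.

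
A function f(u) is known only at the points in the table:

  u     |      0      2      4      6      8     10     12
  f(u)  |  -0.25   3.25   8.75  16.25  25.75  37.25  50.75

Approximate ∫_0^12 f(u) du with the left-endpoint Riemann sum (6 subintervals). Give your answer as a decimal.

Δu = 2.
Sum = 2·[(-0.25) + 3.25 + 8.75 + 16.25 + 25.75 + 37.25] = 182.

182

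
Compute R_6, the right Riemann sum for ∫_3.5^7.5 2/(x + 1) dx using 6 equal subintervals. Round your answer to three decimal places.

Δx = (7.5 − 3.5)/6 = 2/3.
Right endpoints: 25/6, 29/6, 5.5, 37/6, 41/6, 7.5.
f(25/6) = 12/31, f(29/6) = 12/35, f(5.5) = 4/13, f(37/6) = 12/43, f(41/6) = 12/47, f(7.5) = 4/17.
Sum = Δx · [f(25/6) + f(29/6) + f(5.5) + ...].
Sum ≈ 1.205.

1.205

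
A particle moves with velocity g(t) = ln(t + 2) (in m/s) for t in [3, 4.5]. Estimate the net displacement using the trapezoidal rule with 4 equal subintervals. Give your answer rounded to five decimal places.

Δt = (4.5 − 3)/4 = 0.375.
g(3) ≈ 1.60944, g(3.375) ≈ 1.68176, g(3.75) ≈ 1.74920, g(4.125) ≈ 1.81238, g(4.5) ≈ 1.87180.
T_4 = (Δt/2)·[g(t_0) + 2g(t_1) + 2g(t_2) + 2g(t_3) + g(t_4)].
Sum ≈ 2.61898.

2.61898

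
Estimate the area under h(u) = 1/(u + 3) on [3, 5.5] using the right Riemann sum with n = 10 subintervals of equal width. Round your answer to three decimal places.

0.342

Δu = (5.5 − 3)/10 = 0.25.
Right endpoints: 3.25, 3.5, 3.75, 4, 4.25, 4.5, 4.75, 5, 5.25, 5.5.
h(3.25) = 0.16, h(3.5) = 2/13, h(3.75) = 4/27, h(4) = 1/7, h(4.25) = 4/29, h(4.5) = 2/15, h(4.75) = 4/31, h(5) = 0.125, h(5.25) = 4/33, h(5.5) = 2/17.
Sum = Δu · [h(3.25) + h(3.5) + h(3.75) + ...].
Sum ≈ 0.342.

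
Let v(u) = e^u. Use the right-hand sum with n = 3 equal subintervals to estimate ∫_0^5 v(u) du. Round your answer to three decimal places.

302.899

Δu = (5 − 0)/3 = 5/3.
Right endpoints: 5/3, 10/3, 5.
v(5/3) ≈ 5.294, v(10/3) ≈ 28.032, v(5) ≈ 148.413.
Sum = Δu · [v(5/3) + v(10/3) + v(5)].
Sum ≈ 302.899.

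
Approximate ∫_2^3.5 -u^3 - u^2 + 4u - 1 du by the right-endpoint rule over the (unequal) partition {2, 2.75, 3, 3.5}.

-41.08203125

Subinterval widths: 0.75, 0.25, 0.5.
Right endpoints: 2.75, 3, 3.5.
f(2.75) = -18.359375, f(3) = -25, f(3.5) = -42.125.
Sum = Σ Δu_i · f(u_i).
Sum = -41.08203125.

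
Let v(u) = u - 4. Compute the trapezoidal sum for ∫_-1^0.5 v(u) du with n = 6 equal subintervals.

-6.375

Δu = (0.5 − (-1))/6 = 0.25.
v(-1) = -5, v(-0.75) = -4.75, v(-0.5) = -4.5, v(-0.25) = -4.25, v(0) = -4, v(0.25) = -3.75, v(0.5) = -3.5.
T_6 = (Δu/2)·[v(u_0) + 2v(u_1) + ... + 2v(u_{5}) + v(u_6)].
Sum = -6.375.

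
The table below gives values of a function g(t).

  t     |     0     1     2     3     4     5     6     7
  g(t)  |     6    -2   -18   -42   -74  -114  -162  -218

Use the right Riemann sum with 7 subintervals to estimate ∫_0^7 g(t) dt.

-630

Δt = 1.
Sum = 1·[(-2) + (-18) + (-42) + (-74) + (-114) + (-162) + (-218)] = -630.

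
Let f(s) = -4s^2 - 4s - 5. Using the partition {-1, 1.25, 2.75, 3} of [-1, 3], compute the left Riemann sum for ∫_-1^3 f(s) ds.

-47.1875

Subinterval widths: 2.25, 1.5, 0.25.
Left endpoints: -1, 1.25, 2.75.
f(-1) = -5, f(1.25) = -16.25, f(2.75) = -46.25.
Sum = Σ Δs_i · f(s_i).
Sum = -47.1875.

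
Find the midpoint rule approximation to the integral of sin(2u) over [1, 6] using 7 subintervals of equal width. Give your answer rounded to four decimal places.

Δu = (6 − 1)/7 = 5/7.
Midpoints: 19/14, 29/14, 39/14, 3.5, 59/14, 69/14, 79/14.
f(19/14) ≈ 0.4144, f(29/14) ≈ -0.8422, f(39/14) ≈ -0.6532, f(3.5) ≈ 0.6570, f(59/14) ≈ 0.8394, f(69/14) ≈ -0.4190, f(79/14) ≈ -0.9582.
Sum = Δu · [f(19/14) + f(29/14) + f(39/14) + ...].
Sum ≈ -0.6869.

-0.6869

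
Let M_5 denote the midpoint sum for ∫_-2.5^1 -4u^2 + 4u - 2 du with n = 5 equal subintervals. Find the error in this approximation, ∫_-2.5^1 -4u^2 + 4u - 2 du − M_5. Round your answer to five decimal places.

Exact integral: ∫_-2.5^1 f(u) du ≈ -39.6666667.
M_5 = -39.095.
Error ≈ -39.6666667 − (-39.095) ≈ -0.57167.

-0.57167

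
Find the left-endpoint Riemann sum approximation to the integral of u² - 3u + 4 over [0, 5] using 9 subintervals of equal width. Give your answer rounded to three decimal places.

21.646

Δu = (5 − 0)/9 = 5/9.
Left endpoints: 0, 5/9, 10/9, 5/3, 20/9, 25/9, 10/3, 35/9, 40/9.
f(0) = 4, f(5/9) = 214/81, f(10/9) = 154/81, f(5/3) = 16/9, f(20/9) = 184/81, f(25/9) = 274/81, f(10/3) = 46/9, f(35/9) = 604/81, f(40/9) = 844/81.
Sum = Δu · [f(0) + f(5/9) + f(10/9) + ...].
Sum ≈ 21.646.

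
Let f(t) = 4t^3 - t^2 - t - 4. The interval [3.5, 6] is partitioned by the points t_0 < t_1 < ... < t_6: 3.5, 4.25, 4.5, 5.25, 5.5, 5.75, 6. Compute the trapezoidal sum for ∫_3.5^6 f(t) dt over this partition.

1074.25

Subinterval widths: 0.75, 0.25, 0.75, 0.25, 0.25, 0.25.
f(3.5) = 151.75, f(4.25) = 280.75, f(4.5) = 335.75, f(5.25) = 542, f(5.5) = 625.75, f(5.75) = 717.625, f(6) = 818.
On each subinterval the trapezoid contributes (Δt_i/2)·[f(t_{i-1}) + f(t_i)].
Sum = 1074.25.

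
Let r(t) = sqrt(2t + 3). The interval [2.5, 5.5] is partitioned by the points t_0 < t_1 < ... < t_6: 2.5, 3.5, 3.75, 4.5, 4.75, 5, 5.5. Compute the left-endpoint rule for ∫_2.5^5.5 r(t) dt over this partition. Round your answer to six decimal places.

9.601959

Subinterval widths: 1, 0.25, 0.75, 0.25, 0.25, 0.5.
Left endpoints: 2.5, 3.5, 3.75, 4.5, 4.75, 5.
r(2.5) ≈ 2.828427, r(3.5) ≈ 3.162278, r(3.75) ≈ 3.240370, r(4.5) ≈ 3.464102, r(4.75) ≈ 3.535534, r(5) ≈ 3.605551.
Sum = Σ Δt_i · r(t_i).
Sum ≈ 9.601959.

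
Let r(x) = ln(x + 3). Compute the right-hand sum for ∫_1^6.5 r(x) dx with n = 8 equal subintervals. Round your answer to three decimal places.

Δx = (6.5 − 1)/8 = 0.6875.
Right endpoints: 1.6875, 2.375, 3.0625, 3.75, 4.4375, 5.125, 5.8125, 6.5.
r(1.6875) ≈ 1.545, r(2.375) ≈ 1.682, r(3.0625) ≈ 1.802, r(3.75) ≈ 1.910, r(4.4375) ≈ 2.007, r(5.125) ≈ 2.095, r(5.8125) ≈ 2.176, r(6.5) ≈ 2.251.
Sum = Δx · [r(1.6875) + r(2.375) + r(3.0625) + ...].
Sum ≈ 10.634.

10.634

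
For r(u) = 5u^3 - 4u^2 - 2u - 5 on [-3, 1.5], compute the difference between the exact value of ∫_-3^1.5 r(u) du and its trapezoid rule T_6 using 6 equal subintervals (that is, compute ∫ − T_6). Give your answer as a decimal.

Exact integral: ∫_-3^1.5 r(u) du = -151.171875.
T_6 = -157.60546875.
Error = -151.171875 − (-157.60546875) = 6.43359375.

6.43359375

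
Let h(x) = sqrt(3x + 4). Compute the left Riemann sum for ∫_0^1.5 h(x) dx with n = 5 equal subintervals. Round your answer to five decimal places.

3.59015

Δx = (1.5 − 0)/5 = 0.3.
Left endpoints: 0, 0.3, 0.6, 0.9, 1.2.
h(0) ≈ 2.00000, h(0.3) ≈ 2.21359, h(0.6) ≈ 2.40832, h(0.9) ≈ 2.58844, h(1.2) ≈ 2.75681.
Sum = Δx · [h(0) + h(0.3) + h(0.6) + h(0.9) + h(1.2)].
Sum ≈ 3.59015.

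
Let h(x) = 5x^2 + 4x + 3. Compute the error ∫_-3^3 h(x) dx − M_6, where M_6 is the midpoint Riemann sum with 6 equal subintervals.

2.5

Exact integral: ∫_-3^3 h(x) dx = 108.
M_6 = 105.5.
Error = 108 − 105.5 = 2.5.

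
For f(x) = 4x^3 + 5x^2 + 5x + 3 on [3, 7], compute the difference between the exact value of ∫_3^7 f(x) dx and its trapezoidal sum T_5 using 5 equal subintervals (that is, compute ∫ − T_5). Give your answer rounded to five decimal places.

Exact integral: ∫_3^7 f(x) dx ≈ 2958.6666667.
T_5 = 2986.4.
Error ≈ 2958.6666667 − 2986.4 ≈ -27.73333.

-27.73333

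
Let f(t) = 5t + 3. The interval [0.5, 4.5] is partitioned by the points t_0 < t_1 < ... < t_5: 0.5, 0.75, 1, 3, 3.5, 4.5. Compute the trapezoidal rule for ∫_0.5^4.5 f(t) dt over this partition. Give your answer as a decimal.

Subinterval widths: 0.25, 0.25, 2, 0.5, 1.
f(0.5) = 5.5, f(0.75) = 6.75, f(1) = 8, f(3) = 18, f(3.5) = 20.5, f(4.5) = 25.5.
On each subinterval the trapezoid contributes (Δt_i/2)·[f(t_{i-1}) + f(t_i)].
Sum = 62.

62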